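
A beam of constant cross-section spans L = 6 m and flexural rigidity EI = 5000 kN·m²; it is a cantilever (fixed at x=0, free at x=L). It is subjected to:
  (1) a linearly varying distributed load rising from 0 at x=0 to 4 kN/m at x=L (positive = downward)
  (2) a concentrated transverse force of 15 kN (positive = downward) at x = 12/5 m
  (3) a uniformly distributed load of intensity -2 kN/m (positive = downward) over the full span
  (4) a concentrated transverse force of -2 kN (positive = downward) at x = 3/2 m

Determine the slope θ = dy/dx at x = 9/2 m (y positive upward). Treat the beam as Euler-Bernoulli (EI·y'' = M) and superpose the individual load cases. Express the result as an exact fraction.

Load 1 — triangular load w₀=4 kN/m (0→w₀ over full span):
  θ_1 = (w₀Lx²/4-w₀L²x/3-w₀x⁴/(24L))/EI = (4·6·(9/2)²/4-4·6²·(9/2)/3-4·(9/2)⁴/(24·6))/5000 = -6777/320000 rad
Load 2 — point force P=15 kN at a=12/5 m (b=L-a=18/5):
  θ_2 = -Pa²/(2EI)  [x>a] = -15·(12/5)²/(2·5000) = -27/3125 rad
Load 3 — uniform load w=-2 kN/m over full span:
  θ_3 = -wx(x²-3Lx+3L²)/(6EI) = -(-2)·(9/2)·((9/2)²-3·6·(9/2)+3·6²)/(6·5000) = 567/40000 rad
Load 4 — point force P=-2 kN at a=3/2 m (b=L-a=9/2):
  θ_4 = -Pa²/(2EI)  [x>a] = -(-2)·(3/2)²/(2·5000) = 9/20000 rad
Superposition: θ = Σ θ_i = -24309/1600000 rad ≈ -0.015193 rad

θ(9/2) = -24309/1600000 rad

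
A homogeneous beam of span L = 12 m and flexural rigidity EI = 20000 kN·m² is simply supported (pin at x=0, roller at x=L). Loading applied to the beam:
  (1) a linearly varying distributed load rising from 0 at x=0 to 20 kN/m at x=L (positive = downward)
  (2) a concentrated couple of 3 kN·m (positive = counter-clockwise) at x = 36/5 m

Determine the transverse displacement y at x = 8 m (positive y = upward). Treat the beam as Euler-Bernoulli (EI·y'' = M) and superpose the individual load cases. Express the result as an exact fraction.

Load 1 — triangular load w₀=20 kN/m (0→w₀ over full span):
  y_1 = -w₀x(7L⁴-10L²x²+3x⁴)/(360LEI) = -20·8·(7·12⁴-10·12²·8²+3·8⁴)/(360·12·20000) = -136/1125 m
Load 2 — applied couple M₀=3 kN·m at a=36/5 m (b=L-a=24/5):
  y_2 = (M₀x³/(6L)-M₀(x-a)²/2+C₁x)/EI  [x>a] with C₁=M₀(3b²-L²)/(6L)=-78/25 = (3·8³/(6·12)-3·(8-(36/5))²/2+(-78/25)·8)/20000 = -43/187500 m
Superposition: y = Σ y_i = -68129/562500 m ≈ -0.121118 m

y(8) = -68129/562500 m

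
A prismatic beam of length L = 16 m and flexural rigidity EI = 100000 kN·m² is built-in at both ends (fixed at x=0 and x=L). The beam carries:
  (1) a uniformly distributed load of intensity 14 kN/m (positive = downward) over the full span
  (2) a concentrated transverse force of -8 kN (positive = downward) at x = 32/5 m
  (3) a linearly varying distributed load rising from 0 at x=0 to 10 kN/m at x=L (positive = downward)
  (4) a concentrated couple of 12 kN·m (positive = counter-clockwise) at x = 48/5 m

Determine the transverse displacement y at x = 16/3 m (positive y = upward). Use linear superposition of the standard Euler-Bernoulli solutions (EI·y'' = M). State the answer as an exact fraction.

Load 1 — uniform load w=14 kN/m over full span:
  y_1 = -wx²(L-x)²/(24EI) = -14·(16/3)²·(16-(16/3))²/(24·100000) = -14336/759375 m
Load 2 — point force P=-8 kN at a=32/5 m (b=L-a=48/5):
  y_2 = -Pb²x²(3aL-(3a+b)x)/(6L³EI)  [x≤a] = -(-8)·(48/5)²·(16/3)²·(3·(32/5)·16-(3·(32/5)+(48/5))·(16/3))/(6·16³·100000) = 512/390625 m
Load 3 — triangular load w₀=10 kN/m (0→w₀ over full span):
  y_3 = -w₀x²(L-x)²(x+2L)/(120LEI) = -10·(16/3)²·(16-(16/3))²·((16/3)+2·16)/(120·16·100000) = -14336/2278125 m
Load 4 — applied couple M₀=12 kN·m at a=48/5 m (b=L-a=32/5):
  y_4 = (R_Ax³/6 - M_Ax²/2)/EI  [x≤a] with R_A=27/25, M_A=96/25 = ((27/25)·(16/3)³/6 - (96/25)·(16/3)²/2)/100000 = -64/234375 m
Superposition: y = Σ y_i = -6872512/284765625 m ≈ -0.024134 m

y(16/3) = -6872512/284765625 m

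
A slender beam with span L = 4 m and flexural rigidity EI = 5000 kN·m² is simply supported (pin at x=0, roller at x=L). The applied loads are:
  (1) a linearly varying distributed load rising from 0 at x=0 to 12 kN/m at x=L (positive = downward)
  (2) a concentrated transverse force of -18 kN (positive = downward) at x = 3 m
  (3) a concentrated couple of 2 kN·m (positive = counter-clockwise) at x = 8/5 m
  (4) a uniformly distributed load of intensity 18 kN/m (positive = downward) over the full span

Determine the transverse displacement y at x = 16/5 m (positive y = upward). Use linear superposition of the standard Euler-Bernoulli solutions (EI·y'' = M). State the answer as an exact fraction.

y(16/5) = -564997/78125000 m

Load 1 — triangular load w₀=12 kN/m (0→w₀ over full span):
  y_1 = -w₀x(7L⁴-10L²x²+3x⁴)/(360LEI) = -12·(16/5)·(7·4⁴-10·4²·(16/5)²+3·(16/5)⁴)/(360·4·5000) = -24384/9765625 m
Load 2 — point force P=-18 kN at a=3 m (b=L-a=1):
  y_2 = -Pa(L-x)(2Lx-a²-x²)/(6LEI)  [x>a] = -(-18)·3·(4-(16/5))·(2·4·(16/5)-3²-(16/5)²)/(6·4·5000) = 1431/625000 m
Load 3 — applied couple M₀=2 kN·m at a=8/5 m (b=L-a=12/5):
  y_3 = (M₀x³/(6L)-M₀(x-a)²/2+C₁x)/EI  [x>a] with C₁=M₀(3b²-L²)/(6L)=8/75 = (2·(16/5)³/(6·4)-2·((16/5)-(8/5))²/2+(8/75)·(16/5))/5000 = 8/78125 m
Load 4 — uniform load w=18 kN/m over full span:
  y_4 = -wx(L³-2Lx²+x³)/(24EI) = -18·(16/5)·(4³-2·4·(16/5)²+(16/5)³)/(24·5000) = -2784/390625 m
Superposition: y = Σ y_i = -564997/78125000 m ≈ -0.007232 m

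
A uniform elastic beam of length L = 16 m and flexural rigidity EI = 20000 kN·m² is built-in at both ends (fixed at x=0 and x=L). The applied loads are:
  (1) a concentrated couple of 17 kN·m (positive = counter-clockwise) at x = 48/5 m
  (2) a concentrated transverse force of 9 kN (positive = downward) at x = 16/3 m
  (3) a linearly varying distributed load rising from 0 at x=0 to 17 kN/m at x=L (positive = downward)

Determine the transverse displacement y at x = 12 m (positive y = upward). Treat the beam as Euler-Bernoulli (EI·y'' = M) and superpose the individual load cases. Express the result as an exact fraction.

Load 1 — applied couple M₀=17 kN·m at a=48/5 m (b=L-a=32/5):
  y_1 = (R_Ax³/6 - M_Ax²/2 - M₀(x-a)²/2)/EI  [x>a] with R_A=153/100, M_A=136/25 = ((153/100)·12³/6 - (136/25)·12²/2 - 17·(12-(48/5))²/2)/20000 = 0 m
Load 2 — point force P=9 kN at a=16/3 m (b=L-a=32/3):
  y_2 = -Pa²(L-x)²(3bL-(3b+a)(L-x))/(6L³EI)  [x>a] = -9·(16/3)²·(16-12)²·(3·(32/3)·16-(3·(32/3)+(16/3))·(16-12))/(6·16³·20000) = -17/5625 m
Load 3 — triangular load w₀=17 kN/m (0→w₀ over full span):
  y_3 = -w₀x²(L-x)²(x+2L)/(120LEI) = -17·12²·(16-12)²·(12+2·16)/(120·16·20000) = -561/12500 m
Superposition: y = Σ y_i = -5389/112500 m ≈ -0.047902 m

y(12) = -5389/112500 m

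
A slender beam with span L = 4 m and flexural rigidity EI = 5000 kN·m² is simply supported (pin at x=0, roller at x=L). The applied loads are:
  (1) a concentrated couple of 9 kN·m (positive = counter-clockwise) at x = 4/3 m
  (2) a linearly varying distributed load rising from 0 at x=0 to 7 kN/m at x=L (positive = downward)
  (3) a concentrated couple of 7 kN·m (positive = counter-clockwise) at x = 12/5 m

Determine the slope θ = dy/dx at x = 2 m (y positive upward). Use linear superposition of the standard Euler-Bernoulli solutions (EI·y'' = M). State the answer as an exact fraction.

Load 1 — applied couple M₀=9 kN·m at a=4/3 m (b=L-a=8/3):
  θ_1 = (M₀x²/(2L)-M₀(x-a)+C₁)/EI  [x>a] with C₁=M₀(3b²-L²)/(6L)=2 = (9·2²/(2·4)-9·(2-(4/3))+2)/5000 = 1/10000 rad
Load 2 — triangular load w₀=7 kN/m (0→w₀ over full span):
  θ_2 = -w₀(7L⁴-30L²x²+15x⁴)/(360LEI) = -7·(7·4⁴-30·4²·2²+15·2⁴)/(360·4·5000) = -49/450000 rad
Load 3 — applied couple M₀=7 kN·m at a=12/5 m (b=L-a=8/5):
  θ_3 = (M₀x²/(2L)+C₁)/EI  [x≤a] with C₁=M₀(3b²-L²)/(6L)=-182/75 = (7·2²/(2·4)+(-182/75))/5000 = 161/750000 rad
Superposition: θ = Σ θ_i = 463/2250000 rad ≈ 0.000206 rad

θ(2) = 463/2250000 rad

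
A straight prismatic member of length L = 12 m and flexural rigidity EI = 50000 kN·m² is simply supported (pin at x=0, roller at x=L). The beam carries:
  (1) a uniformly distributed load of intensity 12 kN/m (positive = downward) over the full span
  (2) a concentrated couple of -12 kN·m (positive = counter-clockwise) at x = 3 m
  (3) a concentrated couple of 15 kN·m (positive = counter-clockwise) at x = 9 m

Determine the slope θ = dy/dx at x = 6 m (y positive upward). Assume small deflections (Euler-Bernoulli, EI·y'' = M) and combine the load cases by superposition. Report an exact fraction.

Load 1 — uniform load w=12 kN/m over full span:
  θ_1 = -w(L³-6Lx²+4x³)/(24EI) = -12·(12³-6·12·6²+4·6³)/(24·50000) = 0 rad
Load 2 — applied couple M₀=-12 kN·m at a=3 m (b=L-a=9):
  θ_2 = (M₀x²/(2L)-M₀(x-a)+C₁)/EI  [x>a] with C₁=M₀(3b²-L²)/(6L)=-33/2 = ((-12)·6²/(2·12)-(-12)·(6-3)+(-33/2))/50000 = 3/100000 rad
Load 3 — applied couple M₀=15 kN·m at a=9 m (b=L-a=3):
  θ_3 = (M₀x²/(2L)+C₁)/EI  [x≤a] with C₁=M₀(3b²-L²)/(6L)=-195/8 = (15·6²/(2·12)+(-195/8))/50000 = -3/80000 rad
Superposition: θ = Σ θ_i = -3/400000 rad ≈ -0.000008 rad

θ(6) = -3/400000 rad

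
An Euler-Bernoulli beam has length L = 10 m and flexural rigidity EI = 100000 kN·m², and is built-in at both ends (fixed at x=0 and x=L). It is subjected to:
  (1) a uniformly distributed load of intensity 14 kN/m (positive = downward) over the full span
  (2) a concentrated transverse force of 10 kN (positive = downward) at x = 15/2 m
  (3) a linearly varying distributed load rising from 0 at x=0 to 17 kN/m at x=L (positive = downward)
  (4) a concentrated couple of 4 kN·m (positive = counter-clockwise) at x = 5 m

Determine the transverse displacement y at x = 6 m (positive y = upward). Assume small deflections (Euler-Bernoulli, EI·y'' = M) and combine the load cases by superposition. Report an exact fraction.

y(6) = -114937/20000000 m

Load 1 — uniform load w=14 kN/m over full span:
  y_1 = -wx²(L-x)²/(24EI) = -14·6²·(10-6)²/(24·100000) = -21/6250 m
Load 2 — point force P=10 kN at a=15/2 m (b=L-a=5/2):
  y_2 = -Pb²x²(3aL-(3a+b)x)/(6L³EI)  [x≤a] = -10·(5/2)²·6²·(3·(15/2)·10-(3·(15/2)+(5/2))·6)/(6·10³·100000) = -9/32000 m
Load 3 — triangular load w₀=17 kN/m (0→w₀ over full span):
  y_3 = -w₀x²(L-x)²(x+2L)/(120LEI) = -17·6²·(10-6)²·(6+2·10)/(120·10·100000) = -663/312500 m
Load 4 — applied couple M₀=4 kN·m at a=5 m (b=L-a=5):
  y_4 = (R_Ax³/6 - M_Ax²/2 - M₀(x-a)²/2)/EI  [x>a] with R_A=3/5, M_A=1 = ((3/5)·6³/6 - 1·6²/2 - 4·(6-5)²/2)/100000 = 1/62500 m
Superposition: y = Σ y_i = -114937/20000000 m ≈ -0.005747 m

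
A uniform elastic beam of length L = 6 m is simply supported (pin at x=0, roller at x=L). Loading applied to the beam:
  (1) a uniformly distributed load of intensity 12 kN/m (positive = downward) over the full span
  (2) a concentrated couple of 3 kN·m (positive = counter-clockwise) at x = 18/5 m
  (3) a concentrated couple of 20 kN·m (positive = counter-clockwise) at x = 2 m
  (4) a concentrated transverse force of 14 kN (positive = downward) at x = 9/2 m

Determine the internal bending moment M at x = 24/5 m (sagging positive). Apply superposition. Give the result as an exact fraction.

M(24/5) = 1064/25 kN·m

Load 1 — uniform load w=12 kN/m over full span:
  M_1 = wx(L-x)/2 = 12·(24/5)·(6-(24/5))/2 = 864/25 kN·m
Load 2 — applied couple M₀=3 kN·m at a=18/5 m (b=L-a=12/5):
  M_2 = M₀x/L - M₀  [x>a] = 3·(24/5)/6 - 3 = -3/5 kN·m
Load 3 — applied couple M₀=20 kN·m at a=2 m (b=L-a=4):
  M_3 = M₀x/L - M₀  [x>a] = 20·(24/5)/6 - 20 = -4 kN·m
Load 4 — point force P=14 kN at a=9/2 m (b=L-a=3/2):
  M_4 = Pa(L-x)/L  [x>a] = 14·(9/2)·(6-(24/5))/6 = 63/5 kN·m
Superposition: M = Σ M_i = 1064/25 kN·m ≈ 42.560000 kN·m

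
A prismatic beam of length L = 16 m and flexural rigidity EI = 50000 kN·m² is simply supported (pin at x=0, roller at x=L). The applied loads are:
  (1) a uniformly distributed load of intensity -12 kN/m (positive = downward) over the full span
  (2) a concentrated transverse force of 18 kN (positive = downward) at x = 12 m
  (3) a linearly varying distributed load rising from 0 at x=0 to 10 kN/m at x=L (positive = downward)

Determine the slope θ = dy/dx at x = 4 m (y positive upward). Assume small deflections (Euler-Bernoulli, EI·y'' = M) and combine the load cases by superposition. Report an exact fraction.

Load 1 — uniform load w=-12 kN/m over full span:
  θ_1 = -w(L³-6Lx²+4x³)/(24EI) = -(-12)·(16³-6·16·4²+4·4³)/(24·50000) = 88/3125 rad
Load 2 — point force P=18 kN at a=12 m (b=L-a=4):
  θ_2 = -Pb(L²-b²-3x²)/(6LEI)  [x≤a] = -18·4·(16²-4²-3·4²)/(6·16·50000) = -9/3125 rad
Load 3 — triangular load w₀=10 kN/m (0→w₀ over full span):
  θ_3 = -w₀(7L⁴-30L²x²+15x⁴)/(360LEI) = -10·(7·16⁴-30·16²·4²+15·4⁴)/(360·16·50000) = -1327/112500 rad
Superposition: θ = Σ θ_i = 1517/112500 rad ≈ 0.013484 rad

θ(4) = 1517/112500 rad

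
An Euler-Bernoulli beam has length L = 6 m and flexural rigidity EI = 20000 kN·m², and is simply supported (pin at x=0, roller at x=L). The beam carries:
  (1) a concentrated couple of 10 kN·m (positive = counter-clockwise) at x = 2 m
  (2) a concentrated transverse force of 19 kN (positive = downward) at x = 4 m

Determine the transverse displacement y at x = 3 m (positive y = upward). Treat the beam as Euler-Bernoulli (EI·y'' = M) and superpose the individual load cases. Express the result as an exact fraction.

y(3) = -181/60000 m

Load 1 — applied couple M₀=10 kN·m at a=2 m (b=L-a=4):
  y_1 = (M₀x³/(6L)-M₀(x-a)²/2+C₁x)/EI  [x>a] with C₁=M₀(3b²-L²)/(6L)=10/3 = (10·3³/(6·6)-10·(3-2)²/2+(10/3)·3)/20000 = 1/1600 m
Load 2 — point force P=19 kN at a=4 m (b=L-a=2):
  y_2 = -Pbx(L²-b²-x²)/(6LEI)  [x≤a] = -19·2·3·(6²-2²-3²)/(6·6·20000) = -437/120000 m
Superposition: y = Σ y_i = -181/60000 m ≈ -0.003017 m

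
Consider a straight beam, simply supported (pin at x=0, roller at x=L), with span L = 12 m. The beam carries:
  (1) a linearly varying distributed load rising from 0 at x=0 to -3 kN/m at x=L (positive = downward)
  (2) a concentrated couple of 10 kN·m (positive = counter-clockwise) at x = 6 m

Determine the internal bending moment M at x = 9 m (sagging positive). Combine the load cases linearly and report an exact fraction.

M(9) = -209/8 kN·m

Load 1 — triangular load w₀=-3 kN/m (0→w₀ over full span):
  M_1 = w₀Lx/6 - w₀x³/(6L) = (-3)·12·9/6 - (-3)·9³/(6·12) = -189/8 kN·m
Load 2 — applied couple M₀=10 kN·m at a=6 m (b=L-a=6):
  M_2 = M₀x/L - M₀  [x>a] = 10·9/12 - 10 = -5/2 kN·m
Superposition: M = Σ M_i = -209/8 kN·m ≈ -26.125000 kN·m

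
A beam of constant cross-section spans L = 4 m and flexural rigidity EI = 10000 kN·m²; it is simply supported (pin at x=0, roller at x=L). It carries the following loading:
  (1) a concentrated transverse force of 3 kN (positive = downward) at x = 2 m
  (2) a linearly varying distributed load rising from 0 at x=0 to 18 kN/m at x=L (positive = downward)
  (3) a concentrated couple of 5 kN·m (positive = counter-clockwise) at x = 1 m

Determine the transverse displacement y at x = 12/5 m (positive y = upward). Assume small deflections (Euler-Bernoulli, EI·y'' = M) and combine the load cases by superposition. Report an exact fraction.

y(12/5) = -459281/156250000 m

Load 1 — point force P=3 kN at a=2 m (b=L-a=2):
  y_1 = -Pa(L-x)(2Lx-a²-x²)/(6LEI)  [x>a] = -3·2·(4-(12/5))·(2·4·(12/5)-2²-(12/5)²)/(6·4·10000) = -59/156250 m
Load 2 — triangular load w₀=18 kN/m (0→w₀ over full span):
  y_2 = -w₀x(7L⁴-10L²x²+3x⁴)/(360LEI) = -18·(12/5)·(7·4⁴-10·4²·(12/5)²+3·(12/5)⁴)/(360·4·10000) = -28416/9765625 m
Load 3 — applied couple M₀=5 kN·m at a=1 m (b=L-a=3):
  y_3 = (M₀x³/(6L)-M₀(x-a)²/2+C₁x)/EI  [x>a] with C₁=M₀(3b²-L²)/(6L)=55/24 = (5·(12/5)³/(6·4)-5·((12/5)-1)²/2+(55/24)·(12/5))/10000 = 87/250000 m
Superposition: y = Σ y_i = -459281/156250000 m ≈ -0.002939 m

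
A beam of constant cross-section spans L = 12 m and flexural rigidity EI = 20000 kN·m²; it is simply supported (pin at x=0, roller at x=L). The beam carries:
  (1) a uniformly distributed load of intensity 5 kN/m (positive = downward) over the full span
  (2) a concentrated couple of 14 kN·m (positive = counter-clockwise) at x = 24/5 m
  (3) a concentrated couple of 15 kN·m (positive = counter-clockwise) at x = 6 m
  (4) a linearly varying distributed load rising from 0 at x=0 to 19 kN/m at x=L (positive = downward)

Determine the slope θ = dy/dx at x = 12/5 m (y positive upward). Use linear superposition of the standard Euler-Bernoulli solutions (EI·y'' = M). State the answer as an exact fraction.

θ(12/5) = -1018211/25000000 rad

Load 1 — uniform load w=5 kN/m over full span:
  θ_1 = -w(L³-6Lx²+4x³)/(24EI) = -5·(12³-6·12·(12/5)²+4·(12/5)³)/(24·20000) = -891/62500 rad
Load 2 — applied couple M₀=14 kN·m at a=24/5 m (b=L-a=36/5):
  θ_2 = (M₀x²/(2L)+C₁)/EI  [x≤a] with C₁=M₀(3b²-L²)/(6L)=56/25 = (14·(12/5)²/(2·12)+(56/25))/20000 = 7/25000 rad
Load 3 — applied couple M₀=15 kN·m at a=6 m (b=L-a=6):
  θ_3 = (M₀x²/(2L)+C₁)/EI  [x≤a] with C₁=M₀(3b²-L²)/(6L)=-15/2 = (15·(12/5)²/(2·12)+(-15/2))/20000 = -39/200000 rad
Load 4 — triangular load w₀=19 kN/m (0→w₀ over full span):
  θ_4 = -w₀(7L⁴-30L²x²+15x⁴)/(360LEI) = -19·(7·12⁴-30·12²·(12/5)²+15·(12/5)⁴)/(360·12·20000) = -10374/390625 rad
Superposition: θ = Σ θ_i = -1018211/25000000 rad ≈ -0.040728 rad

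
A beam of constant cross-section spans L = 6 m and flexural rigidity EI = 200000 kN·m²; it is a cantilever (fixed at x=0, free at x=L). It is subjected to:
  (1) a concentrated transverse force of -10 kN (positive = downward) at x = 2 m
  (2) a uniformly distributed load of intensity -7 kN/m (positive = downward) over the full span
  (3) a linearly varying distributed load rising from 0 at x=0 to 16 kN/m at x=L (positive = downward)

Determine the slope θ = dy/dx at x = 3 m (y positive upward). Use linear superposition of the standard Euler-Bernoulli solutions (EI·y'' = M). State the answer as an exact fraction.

Load 1 — point force P=-10 kN at a=2 m (b=L-a=4):
  θ_1 = -Pa²/(2EI)  [x>a] = -(-10)·2²/(2·200000) = 1/10000 rad
Load 2 — uniform load w=-7 kN/m over full span:
  θ_2 = -wx(x²-3Lx+3L²)/(6EI) = -(-7)·3·(3²-3·6·3+3·6²)/(6·200000) = 441/400000 rad
Load 3 — triangular load w₀=16 kN/m (0→w₀ over full span):
  θ_3 = (w₀Lx²/4-w₀L²x/3-w₀x⁴/(24L))/EI = (16·6·3²/4-16·6²·3/3-16·3⁴/(24·6))/200000 = -369/200000 rad
Superposition: θ = Σ θ_i = -257/400000 rad ≈ -0.000642 rad

θ(3) = -257/400000 rad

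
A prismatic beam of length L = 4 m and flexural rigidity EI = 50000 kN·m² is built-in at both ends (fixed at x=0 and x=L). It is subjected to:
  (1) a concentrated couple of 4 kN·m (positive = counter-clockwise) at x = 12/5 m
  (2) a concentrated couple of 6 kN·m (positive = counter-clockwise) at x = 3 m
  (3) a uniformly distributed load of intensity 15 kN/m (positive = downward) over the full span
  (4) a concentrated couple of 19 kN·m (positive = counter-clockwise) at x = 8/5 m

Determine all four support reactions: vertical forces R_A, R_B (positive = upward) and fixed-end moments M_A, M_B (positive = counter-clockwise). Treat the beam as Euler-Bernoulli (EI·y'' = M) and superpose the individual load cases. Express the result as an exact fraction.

R_A = 15987/400 kN, M_A = 5087/200 kN·m, R_B = 8013/400 kN, M_B = -2913/200 kN·m

Load 1 — applied couple M₀=4 kN·m at a=12/5 m (b=L-a=8/5):
  R_A = 6M₀ab/L³ = 6·4·(12/5)·(8/5)/4³ = 36/25 kN
  M_A = M₀b(2a-b)/L² = 4·(8/5)·(2·(12/5)-(8/5))/4² = 32/25 kN·m
  R_B = -6M₀ab/L³ = -6·4·(12/5)·(8/5)/4³ = -36/25 kN
  M_B = M₀a(2b-a)/L² = 4·(12/5)·(2·(8/5)-(12/5))/4² = 12/25 kN·m
Load 2 — applied couple M₀=6 kN·m at a=3 m (b=L-a=1):
  R_A = 6M₀ab/L³ = 6·6·3·1/4³ = 27/16 kN
  M_A = M₀b(2a-b)/L² = 6·1·(2·3-1)/4² = 15/8 kN·m
  R_B = -6M₀ab/L³ = -6·6·3·1/4³ = -27/16 kN
  M_B = M₀a(2b-a)/L² = 6·3·(2·1-3)/4² = -9/8 kN·m
Load 3 — uniform load w=15 kN/m over full span:
  R_A = wL/2 = 15·4/2 = 30 kN
  M_A = wL²/12 = 15·4²/12 = 20 kN·m
  R_B = wL/2 = 15·4/2 = 30 kN
  M_B = -wL²/12 = -15·4²/12 = -20 kN·m
Load 4 — applied couple M₀=19 kN·m at a=8/5 m (b=L-a=12/5):
  R_A = 6M₀ab/L³ = 6·19·(8/5)·(12/5)/4³ = 171/25 kN
  M_A = M₀b(2a-b)/L² = 19·(12/5)·(2·(8/5)-(12/5))/4² = 57/25 kN·m
  R_B = -6M₀ab/L³ = -6·19·(8/5)·(12/5)/4³ = -171/25 kN
  M_B = M₀a(2b-a)/L² = 19·(8/5)·(2·(12/5)-(8/5))/4² = 152/25 kN·m
Superposition: R_A = 15987/400 kN, M_A = 5087/200 kN·m, R_B = 8013/400 kN, M_B = -2913/200 kN·m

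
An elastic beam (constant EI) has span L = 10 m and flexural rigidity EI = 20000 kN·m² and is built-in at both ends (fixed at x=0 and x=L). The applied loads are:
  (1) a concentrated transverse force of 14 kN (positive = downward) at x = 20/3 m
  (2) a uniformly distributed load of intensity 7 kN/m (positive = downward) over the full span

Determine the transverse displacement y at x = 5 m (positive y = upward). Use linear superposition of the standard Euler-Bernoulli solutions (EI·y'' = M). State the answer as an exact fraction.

y(5) = -245/20736 m

Load 1 — point force P=14 kN at a=20/3 m (b=L-a=10/3):
  y_1 = -Pb²x²(3aL-(3a+b)x)/(6L³EI)  [x≤a] = -14·(10/3)²·5²·(3·(20/3)·10-(3·(20/3)+(10/3))·5)/(6·10³·20000) = -7/2592 m
Load 2 — uniform load w=7 kN/m over full span:
  y_2 = -wx²(L-x)²/(24EI) = -7·5²·(10-5)²/(24·20000) = -7/768 m
Superposition: y = Σ y_i = -245/20736 m ≈ -0.011815 m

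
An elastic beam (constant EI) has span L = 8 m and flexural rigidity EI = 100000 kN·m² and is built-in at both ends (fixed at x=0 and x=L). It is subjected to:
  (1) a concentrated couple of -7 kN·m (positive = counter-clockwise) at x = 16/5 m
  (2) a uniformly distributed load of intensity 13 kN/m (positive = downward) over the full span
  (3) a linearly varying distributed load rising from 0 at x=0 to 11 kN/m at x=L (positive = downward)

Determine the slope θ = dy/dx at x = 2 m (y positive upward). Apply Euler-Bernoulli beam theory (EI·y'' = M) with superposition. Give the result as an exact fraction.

Load 1 — applied couple M₀=-7 kN·m at a=16/5 m (b=L-a=24/5):
  θ_1 = (R_Ax²/2 - M_Ax)/EI  [x≤a] with R_A=-63/50, M_A=-21/25 = ((-63/50)·2²/2 - (-21/25)·2)/100000 = -21/2500000 rad
Load 2 — uniform load w=13 kN/m over full span:
  θ_2 = -wx(L-x)(L-2x)/(12EI) = -13·2·(8-2)·(8-2·2)/(12·100000) = -13/25000 rad
Load 3 — triangular load w₀=11 kN/m (0→w₀ over full span):
  θ_3 = -w₀(2x(L-x)(L-2x)(x+2L)+x²(L-x)²)/(120LEI) = -11·(2·2·(8-2)·(8-2·2)·(2+2·8)+2²·(8-2)²)/(120·8·100000) = -429/2000000 rad
Superposition: θ = Σ θ_i = -7429/10000000 rad ≈ -0.000743 rad

θ(2) = -7429/10000000 rad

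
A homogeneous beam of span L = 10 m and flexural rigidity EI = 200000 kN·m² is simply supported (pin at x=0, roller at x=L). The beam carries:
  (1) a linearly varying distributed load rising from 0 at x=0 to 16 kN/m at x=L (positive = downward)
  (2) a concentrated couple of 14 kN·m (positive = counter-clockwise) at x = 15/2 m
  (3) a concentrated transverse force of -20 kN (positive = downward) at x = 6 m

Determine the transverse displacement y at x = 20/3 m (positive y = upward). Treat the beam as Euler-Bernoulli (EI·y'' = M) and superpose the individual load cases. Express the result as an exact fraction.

y(20/3) = -185879/58320000 m

Load 1 — triangular load w₀=16 kN/m (0→w₀ over full span):
  y_1 = -w₀x(7L⁴-10L²x²+3x⁴)/(360LEI) = -16·(20/3)·(7·10⁴-10·10²·(20/3)²+3·(20/3)⁴)/(360·10·200000) = -17/3645 m
Load 2 — applied couple M₀=14 kN·m at a=15/2 m (b=L-a=5/2):
  y_2 = (M₀x³/(6L)+C₁x)/EI  [x≤a] with C₁=M₀(3b²-L²)/(6L)=-455/24 = (14·(20/3)³/(6·10)+(-455/24)·(20/3))/200000 = -371/1296000 m
Load 3 — point force P=-20 kN at a=6 m (b=L-a=4):
  y_3 = -Pa(L-x)(2Lx-a²-x²)/(6LEI)  [x>a] = -(-20)·6·(10-(20/3))·(2·10·(20/3)-6²-(20/3)²)/(6·10·200000) = 119/67500 m
Superposition: y = Σ y_i = -185879/58320000 m ≈ -0.003187 m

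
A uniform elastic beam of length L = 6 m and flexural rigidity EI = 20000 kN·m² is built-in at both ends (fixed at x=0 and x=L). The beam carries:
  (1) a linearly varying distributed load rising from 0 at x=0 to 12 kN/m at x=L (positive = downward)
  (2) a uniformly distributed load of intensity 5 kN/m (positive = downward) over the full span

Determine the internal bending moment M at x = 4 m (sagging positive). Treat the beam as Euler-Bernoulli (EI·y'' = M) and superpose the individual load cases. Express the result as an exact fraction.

M(4) = 187/15 kN·m

Load 1 — triangular load w₀=12 kN/m (0→w₀ over full span):
  M_1 = 3w₀Lx/20 - w₀L²/30 - w₀x³/(6L) = 3·12·6·4/20 - 12·6²/30 - 12·4³/(6·6) = 112/15 kN·m
Load 2 — uniform load w=5 kN/m over full span:
  M_2 = wLx/2 - wL²/12 - wx²/2 = 5·6·4/2 - 5·6²/12 - 5·4²/2 = 5 kN·m
Superposition: M = Σ M_i = 187/15 kN·m ≈ 12.466667 kN·m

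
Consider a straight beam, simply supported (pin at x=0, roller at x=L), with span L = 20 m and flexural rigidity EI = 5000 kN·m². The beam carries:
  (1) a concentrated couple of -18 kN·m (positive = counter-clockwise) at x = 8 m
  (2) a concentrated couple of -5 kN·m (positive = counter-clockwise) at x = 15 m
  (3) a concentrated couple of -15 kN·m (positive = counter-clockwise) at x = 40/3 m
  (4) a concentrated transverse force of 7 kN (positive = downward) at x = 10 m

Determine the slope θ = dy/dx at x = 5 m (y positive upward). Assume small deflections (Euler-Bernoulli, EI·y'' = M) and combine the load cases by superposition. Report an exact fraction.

Load 1 — applied couple M₀=-18 kN·m at a=8 m (b=L-a=12):
  θ_1 = (M₀x²/(2L)+C₁)/EI  [x≤a] with C₁=M₀(3b²-L²)/(6L)=-24/5 = ((-18)·5²/(2·20)+(-24/5))/5000 = -321/100000 rad
Load 2 — applied couple M₀=-5 kN·m at a=15 m (b=L-a=5):
  θ_2 = (M₀x²/(2L)+C₁)/EI  [x≤a] with C₁=M₀(3b²-L²)/(6L)=325/24 = ((-5)·5²/(2·20)+(325/24))/5000 = 1/480 rad
Load 3 — applied couple M₀=-15 kN·m at a=40/3 m (b=L-a=20/3):
  θ_3 = (M₀x²/(2L)+C₁)/EI  [x≤a] with C₁=M₀(3b²-L²)/(6L)=100/3 = ((-15)·5²/(2·20)+(100/3))/5000 = 23/4800 rad
Load 4 — point force P=7 kN at a=10 m (b=L-a=10):
  θ_4 = -Pb(L²-b²-3x²)/(6LEI)  [x≤a] = -7·10·(20²-10²-3·5²)/(6·20·5000) = -21/800 rad
Superposition: θ = Σ θ_i = -4517/200000 rad ≈ -0.022585 rad

θ(5) = -4517/200000 rad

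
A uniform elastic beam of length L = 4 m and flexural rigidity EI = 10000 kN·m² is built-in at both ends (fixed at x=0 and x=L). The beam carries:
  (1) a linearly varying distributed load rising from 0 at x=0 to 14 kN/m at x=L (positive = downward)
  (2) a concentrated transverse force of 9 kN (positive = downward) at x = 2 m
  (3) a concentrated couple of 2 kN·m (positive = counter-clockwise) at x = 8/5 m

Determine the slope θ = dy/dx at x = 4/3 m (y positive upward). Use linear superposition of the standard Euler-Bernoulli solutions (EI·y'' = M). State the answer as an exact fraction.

Load 1 — triangular load w₀=14 kN/m (0→w₀ over full span):
  θ_1 = -w₀(2x(L-x)(L-2x)(x+2L)+x²(L-x)²)/(120LEI) = -14·(2·(4/3)·(4-(4/3))·(4-2·(4/3))·((4/3)+2·4)+(4/3)²·(4-(4/3))²)/(120·4·10000) = -224/759375 rad
Load 2 — point force P=9 kN at a=2 m (b=L-a=2):
  θ_2 = -Pb²x(2aL-(3a+b)x)/(2L³EI)  [x≤a] = -9·2²·(4/3)·(2·2·4-(3·2+2)·(4/3))/(2·4³·10000) = -1/5000 rad
Load 3 — applied couple M₀=2 kN·m at a=8/5 m (b=L-a=12/5):
  θ_3 = (R_Ax²/2 - M_Ax)/EI  [x≤a] with R_A=18/25, M_A=6/25 = ((18/25)·(4/3)²/2 - (6/25)·(4/3))/10000 = 1/31250 rad
Superposition: θ = Σ θ_i = -14063/30375000 rad ≈ -0.000463 rad

θ(4/3) = -14063/30375000 rad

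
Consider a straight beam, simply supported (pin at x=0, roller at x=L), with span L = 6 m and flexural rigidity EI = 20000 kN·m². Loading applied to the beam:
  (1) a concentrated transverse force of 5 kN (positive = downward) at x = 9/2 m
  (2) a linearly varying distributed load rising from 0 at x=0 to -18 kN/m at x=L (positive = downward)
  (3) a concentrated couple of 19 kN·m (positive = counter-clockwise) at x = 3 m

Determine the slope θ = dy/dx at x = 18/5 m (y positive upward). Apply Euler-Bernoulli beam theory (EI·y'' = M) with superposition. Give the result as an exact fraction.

θ(18/5) = -292121/400000000 rad

Load 1 — point force P=5 kN at a=9/2 m (b=L-a=3/2):
  θ_1 = -Pb(L²-b²-3x²)/(6LEI)  [x≤a] = -5·(3/2)·(6²-(3/2)²-3·(18/5)²)/(6·6·20000) = 171/3200000 rad
Load 2 — triangular load w₀=-18 kN/m (0→w₀ over full span):
  θ_2 = -w₀(7L⁴-30L²x²+15x⁴)/(360LEI) = -(-18)·(7·6⁴-30·6²·(18/5)²+15·(18/5)⁴)/(360·6·20000) = -783/781250 rad
Load 3 — applied couple M₀=19 kN·m at a=3 m (b=L-a=3):
  θ_3 = (M₀x²/(2L)-M₀(x-a)+C₁)/EI  [x>a] with C₁=M₀(3b²-L²)/(6L)=-19/4 = (19·(18/5)²/(2·6)-19·((18/5)-3)+(-19/4))/20000 = 437/2000000 rad
Superposition: θ = Σ θ_i = -292121/400000000 rad ≈ -0.000730 rad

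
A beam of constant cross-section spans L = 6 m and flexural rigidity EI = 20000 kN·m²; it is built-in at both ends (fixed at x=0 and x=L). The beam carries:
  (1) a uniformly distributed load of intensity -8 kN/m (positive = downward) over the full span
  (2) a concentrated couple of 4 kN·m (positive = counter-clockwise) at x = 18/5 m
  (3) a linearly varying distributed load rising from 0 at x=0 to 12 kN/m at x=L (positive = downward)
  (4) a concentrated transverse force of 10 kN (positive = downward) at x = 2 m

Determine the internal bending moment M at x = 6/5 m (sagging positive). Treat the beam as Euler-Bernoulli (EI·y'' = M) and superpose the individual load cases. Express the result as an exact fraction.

Load 1 — uniform load w=-8 kN/m over full span:
  M_1 = wLx/2 - wL²/12 - wx²/2 = (-8)·6·(6/5)/2 - (-8)·6²/12 - (-8)·(6/5)²/2 = 24/25 kN·m
Load 2 — applied couple M₀=4 kN·m at a=18/5 m (b=L-a=12/5):
  M_2 = R_Ax - M_A  [x≤a] with R_A=24/25, M_A=32/25 = (24/25)·(6/5) - (32/25) = -16/125 kN·m
Load 3 — triangular load w₀=12 kN/m (0→w₀ over full span):
  M_3 = 3w₀Lx/20 - w₀L²/30 - w₀x³/(6L) = 3·12·6·(6/5)/20 - 12·6²/30 - 12·(6/5)³/(6·6) = -252/125 kN·m
Load 4 — point force P=10 kN at a=2 m (b=L-a=4):
  M_4 = Pb²(3a+b)x/L³ - Pab²/L²  [x≤a] = 10·4²·(3·2+4)·(6/5)/6³ - 10·2·4²/6² = 0 kN·m
Superposition: M = Σ M_i = -148/125 kN·m ≈ -1.184000 kN·m

M(6/5) = -148/125 kN·m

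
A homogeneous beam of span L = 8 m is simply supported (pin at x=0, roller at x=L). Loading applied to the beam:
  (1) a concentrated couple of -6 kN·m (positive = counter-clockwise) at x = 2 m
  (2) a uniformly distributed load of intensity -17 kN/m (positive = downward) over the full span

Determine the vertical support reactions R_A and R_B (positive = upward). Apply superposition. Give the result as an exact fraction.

Load 1 — applied couple M₀=-6 kN·m at a=2 m (b=L-a=6):
  R_A = M₀/L = (-6)/8 = -3/4 kN
  R_B = -M₀/L = -(-6)/8 = 3/4 kN
Load 2 — uniform load w=-17 kN/m over full span:
  R_A = wL/2 = (-17)·8/2 = -68 kN
  R_B = wL/2 = (-17)·8/2 = -68 kN
Superposition: R_A = -275/4 kN, R_B = -269/4 kN

R_A = -275/4 kN, R_B = -269/4 kN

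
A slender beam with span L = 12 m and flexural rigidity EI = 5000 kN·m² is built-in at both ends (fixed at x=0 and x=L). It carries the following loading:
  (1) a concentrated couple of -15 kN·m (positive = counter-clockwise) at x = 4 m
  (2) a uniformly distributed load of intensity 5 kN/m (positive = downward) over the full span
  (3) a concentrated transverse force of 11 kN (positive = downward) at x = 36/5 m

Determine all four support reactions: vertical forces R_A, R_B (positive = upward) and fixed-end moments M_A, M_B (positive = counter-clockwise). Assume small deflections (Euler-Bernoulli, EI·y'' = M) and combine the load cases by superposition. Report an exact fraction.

Load 1 — applied couple M₀=-15 kN·m at a=4 m (b=L-a=8):
  R_A = 6M₀ab/L³ = 6·(-15)·4·8/12³ = -5/3 kN
  M_A = M₀b(2a-b)/L² = (-15)·8·(2·4-8)/12² = 0 kN·m
  R_B = -6M₀ab/L³ = -6·(-15)·4·8/12³ = 5/3 kN
  M_B = M₀a(2b-a)/L² = (-15)·4·(2·8-4)/12² = -5 kN·m
Load 2 — uniform load w=5 kN/m over full span:
  R_A = wL/2 = 5·12/2 = 30 kN
  M_A = wL²/12 = 5·12²/12 = 60 kN·m
  R_B = wL/2 = 5·12/2 = 30 kN
  M_B = -wL²/12 = -5·12²/12 = -60 kN·m
Load 3 — point force P=11 kN at a=36/5 m (b=L-a=24/5):
  R_A = Pb²(3a+b)/L³ = 11·(24/5)²·(3·(36/5)+(24/5))/12³ = 484/125 kN
  M_A = Pab²/L² = 11·(36/5)·(24/5)²/12² = 1584/125 kN·m
  R_B = Pa²(a+3b)/L³ = 11·(36/5)²·((36/5)+3·(24/5))/12³ = 891/125 kN
  M_B = -Pa²b/L² = -11·(36/5)²·(24/5)/12² = -2376/125 kN·m
Superposition: R_A = 12077/375 kN, M_A = 9084/125 kN·m, R_B = 14548/375 kN, M_B = -10501/125 kN·m

R_A = 12077/375 kN, M_A = 9084/125 kN·m, R_B = 14548/375 kN, M_B = -10501/125 kN·m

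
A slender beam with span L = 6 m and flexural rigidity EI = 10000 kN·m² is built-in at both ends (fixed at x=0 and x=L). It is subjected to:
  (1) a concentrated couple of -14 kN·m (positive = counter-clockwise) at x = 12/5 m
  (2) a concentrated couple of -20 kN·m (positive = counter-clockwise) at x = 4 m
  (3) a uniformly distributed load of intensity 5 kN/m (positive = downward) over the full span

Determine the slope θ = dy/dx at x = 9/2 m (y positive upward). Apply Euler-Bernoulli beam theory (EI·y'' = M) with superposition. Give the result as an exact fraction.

θ(9/2) = 2551/4000000 rad

Load 1 — applied couple M₀=-14 kN·m at a=12/5 m (b=L-a=18/5):
  θ_1 = (R_Ax²/2 - M_Ax - M₀(x-a))/EI  [x>a] with R_A=-84/25, M_A=-42/25 = ((-84/25)·(9/2)²/2 - (-42/25)·(9/2) - (-14)·((9/2)-(12/5)))/10000 = 147/500000 rad
Load 2 — applied couple M₀=-20 kN·m at a=4 m (b=L-a=2):
  θ_2 = (R_Ax²/2 - M_Ax - M₀(x-a))/EI  [x>a] with R_A=-40/9, M_A=-20/3 = ((-40/9)·(9/2)²/2 - (-20/3)·(9/2) - (-20)·((9/2)-4))/10000 = -1/2000 rad
Load 3 — uniform load w=5 kN/m over full span:
  θ_3 = -wx(L-x)(L-2x)/(12EI) = -5·(9/2)·(6-(9/2))·(6-2·(9/2))/(12·10000) = 27/32000 rad
Superposition: θ = Σ θ_i = 2551/4000000 rad ≈ 0.000638 rad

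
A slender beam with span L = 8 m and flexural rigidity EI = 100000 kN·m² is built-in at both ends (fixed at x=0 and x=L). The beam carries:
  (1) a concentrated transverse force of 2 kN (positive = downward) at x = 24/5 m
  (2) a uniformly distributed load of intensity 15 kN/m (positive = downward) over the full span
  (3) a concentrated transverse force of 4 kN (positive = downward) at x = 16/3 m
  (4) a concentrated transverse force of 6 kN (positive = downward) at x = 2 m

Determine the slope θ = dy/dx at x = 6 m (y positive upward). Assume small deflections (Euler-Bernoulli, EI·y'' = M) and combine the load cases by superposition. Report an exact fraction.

Load 1 — point force P=2 kN at a=24/5 m (b=L-a=16/5):
  θ_1 = Pa²(L-x)(2bL-(3b+a)(L-x))/(2L³EI)  [x>a] = 2·(24/5)²·(8-6)·(2·(16/5)·8-(3·(16/5)+(24/5))·(8-6))/(2·8³·100000) = 63/3125000 rad
Load 2 — uniform load w=15 kN/m over full span:
  θ_2 = -wx(L-x)(L-2x)/(12EI) = -15·6·(8-6)·(8-2·6)/(12·100000) = 3/5000 rad
Load 3 — point force P=4 kN at a=16/3 m (b=L-a=8/3):
  θ_3 = Pa²(L-x)(2bL-(3b+a)(L-x))/(2L³EI)  [x>a] = 4·(16/3)²·(8-6)·(2·(8/3)·8-(3·(8/3)+(16/3))·(8-6))/(2·8³·100000) = 1/28125 rad
Load 4 — point force P=6 kN at a=2 m (b=L-a=6):
  θ_4 = Pa²(L-x)(2bL-(3b+a)(L-x))/(2L³EI)  [x>a] = 6·2²·(8-6)·(2·6·8-(3·6+2)·(8-6))/(2·8³·100000) = 21/800000 rad
Superposition: θ = Σ θ_i = 613769/900000000 rad ≈ 0.000682 rad

θ(6) = 613769/900000000 rad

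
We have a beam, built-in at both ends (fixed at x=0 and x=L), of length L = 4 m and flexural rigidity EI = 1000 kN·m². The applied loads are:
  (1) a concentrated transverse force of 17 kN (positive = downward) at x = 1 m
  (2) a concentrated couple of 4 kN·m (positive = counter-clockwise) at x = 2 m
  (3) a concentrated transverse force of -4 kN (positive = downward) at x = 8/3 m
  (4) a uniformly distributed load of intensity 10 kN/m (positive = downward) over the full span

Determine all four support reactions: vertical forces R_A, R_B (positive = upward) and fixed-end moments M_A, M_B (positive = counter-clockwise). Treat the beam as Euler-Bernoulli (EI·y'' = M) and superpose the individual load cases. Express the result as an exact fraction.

R_A = 30073/864 kN, M_A = 9811/432 kN·m, R_B = 15719/864 kN, M_B = -5681/432 kN·m

Load 1 — point force P=17 kN at a=1 m (b=L-a=3):
  R_A = Pb²(3a+b)/L³ = 17·3²·(3·1+3)/4³ = 459/32 kN
  M_A = Pab²/L² = 17·1·3²/4² = 153/16 kN·m
  R_B = Pa²(a+3b)/L³ = 17·1²·(1+3·3)/4³ = 85/32 kN
  M_B = -Pa²b/L² = -17·1²·3/4² = -51/16 kN·m
Load 2 — applied couple M₀=4 kN·m at a=2 m (b=L-a=2):
  R_A = 6M₀ab/L³ = 6·4·2·2/4³ = 3/2 kN
  M_A = M₀b(2a-b)/L² = 4·2·(2·2-2)/4² = 1 kN·m
  R_B = -6M₀ab/L³ = -6·4·2·2/4³ = -3/2 kN
  M_B = M₀a(2b-a)/L² = 4·2·(2·2-2)/4² = 1 kN·m
Load 3 — point force P=-4 kN at a=8/3 m (b=L-a=4/3):
  R_A = Pb²(3a+b)/L³ = (-4)·(4/3)²·(3·(8/3)+(4/3))/4³ = -28/27 kN
  M_A = Pab²/L² = (-4)·(8/3)·(4/3)²/4² = -32/27 kN·m
  R_B = Pa²(a+3b)/L³ = (-4)·(8/3)²·((8/3)+3·(4/3))/4³ = -80/27 kN
  M_B = -Pa²b/L² = -(-4)·(8/3)²·(4/3)/4² = 64/27 kN·m
Load 4 — uniform load w=10 kN/m over full span:
  R_A = wL/2 = 10·4/2 = 20 kN
  M_A = wL²/12 = 10·4²/12 = 40/3 kN·m
  R_B = wL/2 = 10·4/2 = 20 kN
  M_B = -wL²/12 = -10·4²/12 = -40/3 kN·m
Superposition: R_A = 30073/864 kN, M_A = 9811/432 kN·m, R_B = 15719/864 kN, M_B = -5681/432 kN·m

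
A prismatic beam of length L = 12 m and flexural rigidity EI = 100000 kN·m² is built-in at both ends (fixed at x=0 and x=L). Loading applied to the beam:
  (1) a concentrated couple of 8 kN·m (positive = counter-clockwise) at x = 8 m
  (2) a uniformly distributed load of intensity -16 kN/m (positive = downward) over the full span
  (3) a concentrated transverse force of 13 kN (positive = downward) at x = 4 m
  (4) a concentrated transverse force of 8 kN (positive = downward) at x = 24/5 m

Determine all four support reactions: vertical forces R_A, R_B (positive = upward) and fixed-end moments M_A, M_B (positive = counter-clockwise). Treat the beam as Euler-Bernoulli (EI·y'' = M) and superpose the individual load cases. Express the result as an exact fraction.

Load 1 — applied couple M₀=8 kN·m at a=8 m (b=L-a=4):
  R_A = 6M₀ab/L³ = 6·8·8·4/12³ = 8/9 kN
  M_A = M₀b(2a-b)/L² = 8·4·(2·8-4)/12² = 8/3 kN·m
  R_B = -6M₀ab/L³ = -6·8·8·4/12³ = -8/9 kN
  M_B = M₀a(2b-a)/L² = 8·8·(2·4-8)/12² = 0 kN·m
Load 2 — uniform load w=-16 kN/m over full span:
  R_A = wL/2 = (-16)·12/2 = -96 kN
  M_A = wL²/12 = (-16)·12²/12 = -192 kN·m
  R_B = wL/2 = (-16)·12/2 = -96 kN
  M_B = -wL²/12 = -(-16)·12²/12 = 192 kN·m
Load 3 — point force P=13 kN at a=4 m (b=L-a=8):
  R_A = Pb²(3a+b)/L³ = 13·8²·(3·4+8)/12³ = 260/27 kN
  M_A = Pab²/L² = 13·4·8²/12² = 208/9 kN·m
  R_B = Pa²(a+3b)/L³ = 13·4²·(4+3·8)/12³ = 91/27 kN
  M_B = -Pa²b/L² = -13·4²·8/12² = -104/9 kN·m
Load 4 — point force P=8 kN at a=24/5 m (b=L-a=36/5):
  R_A = Pb²(3a+b)/L³ = 8·(36/5)²·(3·(24/5)+(36/5))/12³ = 648/125 kN
  M_A = Pab²/L² = 8·(24/5)·(36/5)²/12² = 1728/125 kN·m
  R_B = Pa²(a+3b)/L³ = 8·(24/5)²·((24/5)+3·(36/5))/12³ = 352/125 kN
  M_B = -Pa²b/L² = -8·(24/5)²·(36/5)/12² = -1152/125 kN·m
Superposition: R_A = -271004/3375 kN, M_A = -171448/1125 kN·m, R_B = -306121/3375 kN, M_B = 192632/1125 kN·m

R_A = -271004/3375 kN, M_A = -171448/1125 kN·m, R_B = -306121/3375 kN, M_B = 192632/1125 kN·m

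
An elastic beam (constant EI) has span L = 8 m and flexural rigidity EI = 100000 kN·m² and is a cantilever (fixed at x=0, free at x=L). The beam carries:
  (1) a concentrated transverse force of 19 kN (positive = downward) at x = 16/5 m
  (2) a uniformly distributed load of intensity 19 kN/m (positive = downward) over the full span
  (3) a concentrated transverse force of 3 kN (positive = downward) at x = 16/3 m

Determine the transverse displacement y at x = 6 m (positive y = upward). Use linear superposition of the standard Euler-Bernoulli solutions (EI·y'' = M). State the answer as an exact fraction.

Load 1 — point force P=19 kN at a=16/5 m (b=L-a=24/5):
  y_1 = -Pa²(3x-a)/(6EI)  [x>a] = -19·(16/5)²·(3·6-(16/5))/(6·100000) = -5624/1171875 m
Load 2 — uniform load w=19 kN/m over full span:
  y_2 = -wx²(x²-4Lx+6L²)/(24EI) = -19·6²·(6²-4·8·6+6·8²)/(24·100000) = -3249/50000 m
Load 3 — point force P=3 kN at a=16/3 m (b=L-a=8/3):
  y_3 = -Pa²(3x-a)/(6EI)  [x>a] = -3·(16/3)²·(3·6-(16/3))/(6·100000) = -152/84375 m
Superposition: y = Σ y_i = -12079231/168750000 m ≈ -0.071581 m

y(6) = -12079231/168750000 m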